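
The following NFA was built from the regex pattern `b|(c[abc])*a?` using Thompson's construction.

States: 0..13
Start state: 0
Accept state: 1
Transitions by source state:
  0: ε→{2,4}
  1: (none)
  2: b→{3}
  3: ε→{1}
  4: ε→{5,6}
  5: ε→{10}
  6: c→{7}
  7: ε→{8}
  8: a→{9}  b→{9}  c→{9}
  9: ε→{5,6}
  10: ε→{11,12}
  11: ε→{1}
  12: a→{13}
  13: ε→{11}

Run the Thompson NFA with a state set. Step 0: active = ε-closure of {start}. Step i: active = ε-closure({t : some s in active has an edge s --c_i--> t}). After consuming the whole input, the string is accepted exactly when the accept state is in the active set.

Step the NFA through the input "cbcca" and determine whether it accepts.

S₀ = ε-closure({0}) = {0,1,2,4,5,6,10,11,12}
'c' @ 1: {7,8}
'b' @ 2: {1,5,6,9,10,11,12}  [accepting]
'c' @ 3: {7,8}
'c' @ 4: {1,5,6,9,10,11,12}  [accepting]
'a' @ 5: {1,11,13}  [accepting]
end set {1,11,13} — state 1 in

Answer: ACCEPT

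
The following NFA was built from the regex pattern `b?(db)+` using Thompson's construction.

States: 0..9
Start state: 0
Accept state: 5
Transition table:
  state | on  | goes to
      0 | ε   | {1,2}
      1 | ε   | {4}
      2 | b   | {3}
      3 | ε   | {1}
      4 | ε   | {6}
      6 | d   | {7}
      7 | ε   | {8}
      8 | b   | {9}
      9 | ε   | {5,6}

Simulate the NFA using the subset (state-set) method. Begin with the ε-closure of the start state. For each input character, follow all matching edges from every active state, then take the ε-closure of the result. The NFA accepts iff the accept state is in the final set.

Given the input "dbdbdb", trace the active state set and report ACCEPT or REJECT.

start: ε-closure({0}) = {0,1,2,4,6}
'd' @ 1: {7,8}
'b' @ 2: {5,6,9}  (accept∈set)
'd' @ 3: {7,8}
'b' @ 4: {5,6,9}  (accept∈set)
'd' @ 5: {7,8}
'b' @ 6: {5,6,9}  (accept∈set)
end set {5,6,9} — state 5 in

Answer: ACCEPT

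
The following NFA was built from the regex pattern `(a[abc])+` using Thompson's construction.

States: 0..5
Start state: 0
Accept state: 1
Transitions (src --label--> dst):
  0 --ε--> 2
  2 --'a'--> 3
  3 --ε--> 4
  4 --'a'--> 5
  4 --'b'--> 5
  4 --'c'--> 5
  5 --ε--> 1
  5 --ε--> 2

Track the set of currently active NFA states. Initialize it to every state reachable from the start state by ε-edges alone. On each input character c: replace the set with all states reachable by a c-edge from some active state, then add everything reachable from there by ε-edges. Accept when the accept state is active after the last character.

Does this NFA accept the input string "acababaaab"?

Answer: ACCEPT

Steps:
S₀ = ε-closure({0}) = {0,2}
'a' @ 1: {3,4}
'c' @ 2: {1,2,5}  (accept∈set)
'a' @ 3: {3,4}
'b' @ 4: {1,2,5}  (accept∈set)
'a' @ 5: {3,4}
'b' @ 6: {1,2,5}  (accept∈set)
'a' @ 7: {3,4}
'a' @ 8: {1,2,5}  (accept∈set)
'a' @ 9: {3,4}
'b' @ 10: {1,2,5}  (accept∈set)
final: {1,2,5}; accept 1 in set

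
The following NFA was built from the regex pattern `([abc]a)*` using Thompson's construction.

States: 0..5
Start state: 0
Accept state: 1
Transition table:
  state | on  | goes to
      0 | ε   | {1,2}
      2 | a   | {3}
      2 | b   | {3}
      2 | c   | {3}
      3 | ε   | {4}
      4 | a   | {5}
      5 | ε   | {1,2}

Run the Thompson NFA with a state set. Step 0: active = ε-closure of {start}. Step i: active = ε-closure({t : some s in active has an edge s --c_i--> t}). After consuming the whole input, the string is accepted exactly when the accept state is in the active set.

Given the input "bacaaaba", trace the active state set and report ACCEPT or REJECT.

initial (ε-close {0}): {0,1,2}
'b' @ 1: {3,4}
'a' @ 2: {1,2,5}  ✓accept
'c' @ 3: {3,4}
'a' @ 4: {1,2,5}  ✓accept
'a' @ 5: {3,4}
'a' @ 6: {1,2,5}  ✓accept
'b' @ 7: {3,4}
'a' @ 8: {1,2,5}  ✓accept
end set {1,2,5} — state 1 in

Answer: ACCEPT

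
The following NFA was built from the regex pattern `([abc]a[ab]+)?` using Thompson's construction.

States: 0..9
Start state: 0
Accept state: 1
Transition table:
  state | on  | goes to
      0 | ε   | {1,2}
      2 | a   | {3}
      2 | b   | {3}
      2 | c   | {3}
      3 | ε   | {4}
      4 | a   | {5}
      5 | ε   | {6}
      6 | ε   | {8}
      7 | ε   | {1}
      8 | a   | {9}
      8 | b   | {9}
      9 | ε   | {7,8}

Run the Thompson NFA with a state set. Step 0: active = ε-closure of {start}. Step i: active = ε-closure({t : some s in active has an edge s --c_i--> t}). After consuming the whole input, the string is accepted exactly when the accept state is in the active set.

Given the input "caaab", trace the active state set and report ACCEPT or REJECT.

Answer: ACCEPT

Steps:
initial (ε-close {0}): {0,1,2}
'c' @ 1: {3,4}
'a' @ 2: {5,6,8}
'a' @ 3: {1,7,8,9}  ✓accept
'a' @ 4: {1,7,8,9}  ✓accept
'b' @ 5: {1,7,8,9}  ✓accept
final: {1,7,8,9}; accept 1 in set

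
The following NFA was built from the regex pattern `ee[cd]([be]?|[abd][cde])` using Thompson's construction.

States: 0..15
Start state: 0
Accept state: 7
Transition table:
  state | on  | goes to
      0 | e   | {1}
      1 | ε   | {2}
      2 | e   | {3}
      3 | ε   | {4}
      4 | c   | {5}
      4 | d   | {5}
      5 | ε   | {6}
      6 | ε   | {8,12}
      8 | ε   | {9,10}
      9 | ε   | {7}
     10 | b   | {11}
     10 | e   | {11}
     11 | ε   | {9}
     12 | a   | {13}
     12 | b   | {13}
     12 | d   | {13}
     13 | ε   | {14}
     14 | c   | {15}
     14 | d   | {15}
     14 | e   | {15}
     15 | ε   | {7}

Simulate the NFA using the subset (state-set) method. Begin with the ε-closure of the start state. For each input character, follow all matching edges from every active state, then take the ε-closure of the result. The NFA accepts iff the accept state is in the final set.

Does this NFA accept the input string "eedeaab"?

start: ε-closure({0}) = {0}
'e' @ 1: {1,2}
'e' @ 2: {3,4}
'd' @ 3: {5,6,7,8,9,10,12}  [accepting]
'e' @ 4: {7,9,11}  [accepting]
'a' @ 5: {}  — no active states
rest 'ab' ignored (set empty)
end set {} — state 7 not in

Answer: REJECT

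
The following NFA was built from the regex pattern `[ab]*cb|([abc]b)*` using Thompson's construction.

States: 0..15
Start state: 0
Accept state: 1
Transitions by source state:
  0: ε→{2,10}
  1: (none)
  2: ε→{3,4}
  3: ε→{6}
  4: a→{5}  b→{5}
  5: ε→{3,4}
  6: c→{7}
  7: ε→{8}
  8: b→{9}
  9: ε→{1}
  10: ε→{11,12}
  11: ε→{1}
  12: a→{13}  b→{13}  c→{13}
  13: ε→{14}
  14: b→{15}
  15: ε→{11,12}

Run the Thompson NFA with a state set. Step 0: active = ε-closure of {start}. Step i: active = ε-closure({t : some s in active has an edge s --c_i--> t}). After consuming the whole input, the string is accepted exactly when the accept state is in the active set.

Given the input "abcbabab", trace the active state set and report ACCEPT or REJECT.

Answer: ACCEPT

Trace:
initial (ε-close {0}): {0,1,2,3,4,6,10,11,12}
'a' @ 1: {3,4,5,6,13,14}
'b' @ 2: {1,3,4,5,6,11,12,15}  ✓accept
'c' @ 3: {7,8,13,14}
'b' @ 4: {1,9,11,12,15}  ✓accept
'a' @ 5: {13,14}
'b' @ 6: {1,11,12,15}  ✓accept
'a' @ 7: {13,14}
'b' @ 8: {1,11,12,15}  ✓accept
after full input: {1,11,12,15}  (accept=1 in)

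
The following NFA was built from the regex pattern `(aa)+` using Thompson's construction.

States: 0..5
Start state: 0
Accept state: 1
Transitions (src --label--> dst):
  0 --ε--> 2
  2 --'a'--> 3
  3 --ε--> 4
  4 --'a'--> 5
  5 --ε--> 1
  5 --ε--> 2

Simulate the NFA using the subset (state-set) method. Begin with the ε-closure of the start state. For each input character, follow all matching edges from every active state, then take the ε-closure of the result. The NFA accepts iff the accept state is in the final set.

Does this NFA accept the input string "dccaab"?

Answer: REJECT

Trace:
initial (ε-close {0}): {0,2}
'd' @ 1: {}  — no active states
rest 'ccaab' ignored (set empty)
final: {}; accept 1 not in set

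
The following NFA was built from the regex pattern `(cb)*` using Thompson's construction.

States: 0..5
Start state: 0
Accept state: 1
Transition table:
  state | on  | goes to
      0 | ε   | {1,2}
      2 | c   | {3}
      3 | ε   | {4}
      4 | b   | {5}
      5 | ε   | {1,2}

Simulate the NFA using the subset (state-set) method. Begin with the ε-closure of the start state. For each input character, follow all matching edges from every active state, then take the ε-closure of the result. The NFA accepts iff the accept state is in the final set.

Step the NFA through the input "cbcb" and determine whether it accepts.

S₀ = ε-closure({0}) = {0,1,2}
'c' @ 1: {3,4}
'b' @ 2: {1,2,5}  (accept∈set)
'c' @ 3: {3,4}
'b' @ 4: {1,2,5}  (accept∈set)
end set {1,2,5} — state 1 in

Answer: ACCEPT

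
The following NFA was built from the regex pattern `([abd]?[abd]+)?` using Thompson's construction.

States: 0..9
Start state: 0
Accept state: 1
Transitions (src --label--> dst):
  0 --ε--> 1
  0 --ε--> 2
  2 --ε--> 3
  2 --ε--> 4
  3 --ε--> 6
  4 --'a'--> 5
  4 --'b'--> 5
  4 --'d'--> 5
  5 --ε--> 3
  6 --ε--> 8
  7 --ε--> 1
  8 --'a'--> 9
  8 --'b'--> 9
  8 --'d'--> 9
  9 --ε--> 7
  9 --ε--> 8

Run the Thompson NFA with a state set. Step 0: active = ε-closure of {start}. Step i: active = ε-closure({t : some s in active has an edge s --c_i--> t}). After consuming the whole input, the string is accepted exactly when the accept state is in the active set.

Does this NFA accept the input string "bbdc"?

Answer: REJECT

Trace:
S₀ = ε-closure({0}) = {0,1,2,3,4,6,8}
'b' @ 1: {1,3,5,6,7,8,9}  ✓accept
'b' @ 2: {1,7,8,9}  ✓accept
'd' @ 3: {1,7,8,9}  ✓accept
'c' @ 4: {}  — dead — no transitions
after full input: {}  (accept=1 not in)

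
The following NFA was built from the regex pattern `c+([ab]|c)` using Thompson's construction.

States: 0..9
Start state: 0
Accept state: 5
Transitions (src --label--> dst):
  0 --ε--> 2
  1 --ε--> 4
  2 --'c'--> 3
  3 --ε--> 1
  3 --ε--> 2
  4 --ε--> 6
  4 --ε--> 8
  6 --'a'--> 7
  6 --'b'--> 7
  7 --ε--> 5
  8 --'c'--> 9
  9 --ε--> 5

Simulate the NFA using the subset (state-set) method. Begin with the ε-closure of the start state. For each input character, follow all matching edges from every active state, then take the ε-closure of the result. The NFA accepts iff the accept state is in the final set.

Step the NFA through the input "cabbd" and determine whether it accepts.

Answer: REJECT

Steps:
initial (ε-close {0}): {0,2}
'c' @ 1: {1,2,3,4,6,8}
'a' @ 2: {5,7}  (accept∈set)
'b' @ 3: {}  — no active states
rest 'bd' ignored (set empty)
after full input: {}  (accept=5 not in)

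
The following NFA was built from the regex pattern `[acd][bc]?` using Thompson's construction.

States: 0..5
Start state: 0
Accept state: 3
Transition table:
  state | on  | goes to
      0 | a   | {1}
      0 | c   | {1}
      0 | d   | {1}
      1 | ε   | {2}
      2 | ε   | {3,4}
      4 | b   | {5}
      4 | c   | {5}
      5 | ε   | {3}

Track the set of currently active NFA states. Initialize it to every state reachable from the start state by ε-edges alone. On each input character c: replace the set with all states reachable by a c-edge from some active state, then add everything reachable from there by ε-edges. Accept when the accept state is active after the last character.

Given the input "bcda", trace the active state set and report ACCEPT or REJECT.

Answer: REJECT

Derivation:
start: ε-closure({0}) = {0}
'b' @ 1: {}  — no active states
rest 'cda' ignored (set empty)
end set {} — state 3 not in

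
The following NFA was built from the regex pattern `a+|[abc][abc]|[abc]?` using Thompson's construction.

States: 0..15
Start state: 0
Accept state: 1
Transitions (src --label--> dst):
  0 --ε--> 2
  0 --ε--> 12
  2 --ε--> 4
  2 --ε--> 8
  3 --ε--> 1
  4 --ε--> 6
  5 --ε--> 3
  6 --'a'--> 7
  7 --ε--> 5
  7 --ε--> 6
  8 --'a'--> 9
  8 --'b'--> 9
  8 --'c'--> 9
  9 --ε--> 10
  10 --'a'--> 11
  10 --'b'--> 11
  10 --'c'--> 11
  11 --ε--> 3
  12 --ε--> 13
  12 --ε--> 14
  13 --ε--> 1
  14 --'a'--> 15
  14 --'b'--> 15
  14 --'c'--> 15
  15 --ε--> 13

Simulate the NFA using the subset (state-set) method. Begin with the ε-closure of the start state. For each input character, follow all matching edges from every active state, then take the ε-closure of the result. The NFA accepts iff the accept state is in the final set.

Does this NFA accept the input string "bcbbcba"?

Answer: REJECT

Derivation:
S₀ = ε-closure({0}) = {0,1,2,4,6,8,12,13,14}
'b' @ 1: {1,9,10,13,15}  ✓accept
'c' @ 2: {1,3,11}  ✓accept
'b' @ 3: {}  — dead — no transitions
rest 'bcba' ignored (set empty)
end set {} — state 1 not in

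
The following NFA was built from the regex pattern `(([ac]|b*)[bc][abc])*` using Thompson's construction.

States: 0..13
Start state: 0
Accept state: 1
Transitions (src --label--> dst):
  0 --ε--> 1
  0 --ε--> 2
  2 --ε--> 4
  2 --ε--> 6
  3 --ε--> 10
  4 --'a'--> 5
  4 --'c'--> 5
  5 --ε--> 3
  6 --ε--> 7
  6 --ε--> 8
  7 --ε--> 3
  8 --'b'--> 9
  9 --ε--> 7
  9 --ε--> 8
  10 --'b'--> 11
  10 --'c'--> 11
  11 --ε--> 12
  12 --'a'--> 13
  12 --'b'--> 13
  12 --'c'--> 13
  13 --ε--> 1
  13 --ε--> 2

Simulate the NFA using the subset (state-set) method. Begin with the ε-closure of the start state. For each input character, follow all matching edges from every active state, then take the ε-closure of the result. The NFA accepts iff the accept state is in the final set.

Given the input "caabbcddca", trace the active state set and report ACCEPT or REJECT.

Answer: REJECT

Trace:
S₀ = ε-closure({0}) = {0,1,2,3,4,6,7,8,10}
'c' @ 1: {3,5,10,11,12}
'a' @ 2: {1,2,3,4,6,7,8,10,13}  [accepting]
'a' @ 3: {3,5,10}
'b' @ 4: {11,12}
'b' @ 5: {1,2,3,4,6,7,8,10,13}  [accepting]
'c' @ 6: {3,5,10,11,12}
'd' @ 7: {}  — state set empty
rest 'dca' ignored (set empty)
end set {} — state 1 not in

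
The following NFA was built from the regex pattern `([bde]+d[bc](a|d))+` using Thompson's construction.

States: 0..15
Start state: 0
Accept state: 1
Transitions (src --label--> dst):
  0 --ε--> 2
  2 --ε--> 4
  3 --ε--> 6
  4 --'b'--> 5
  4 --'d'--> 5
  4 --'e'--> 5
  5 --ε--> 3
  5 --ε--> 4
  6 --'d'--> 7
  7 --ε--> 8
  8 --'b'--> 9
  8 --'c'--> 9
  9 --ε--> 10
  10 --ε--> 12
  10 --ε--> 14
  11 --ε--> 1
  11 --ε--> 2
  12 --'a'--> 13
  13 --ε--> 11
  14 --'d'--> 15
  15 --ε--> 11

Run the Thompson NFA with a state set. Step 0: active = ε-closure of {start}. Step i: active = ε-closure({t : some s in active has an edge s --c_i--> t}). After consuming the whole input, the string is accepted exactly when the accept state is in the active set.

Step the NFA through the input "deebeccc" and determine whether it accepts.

initial (ε-close {0}): {0,2,4}
'd' @ 1: {3,4,5,6}
'e' @ 2: {3,4,5,6}
'e' @ 3: {3,4,5,6}
'b' @ 4: {3,4,5,6}
'e' @ 5: {3,4,5,6}
'c' @ 6: {}  — state set empty
rest 'cc' ignored (set empty)
after full input: {}  (accept=1 not in)

Answer: REJECT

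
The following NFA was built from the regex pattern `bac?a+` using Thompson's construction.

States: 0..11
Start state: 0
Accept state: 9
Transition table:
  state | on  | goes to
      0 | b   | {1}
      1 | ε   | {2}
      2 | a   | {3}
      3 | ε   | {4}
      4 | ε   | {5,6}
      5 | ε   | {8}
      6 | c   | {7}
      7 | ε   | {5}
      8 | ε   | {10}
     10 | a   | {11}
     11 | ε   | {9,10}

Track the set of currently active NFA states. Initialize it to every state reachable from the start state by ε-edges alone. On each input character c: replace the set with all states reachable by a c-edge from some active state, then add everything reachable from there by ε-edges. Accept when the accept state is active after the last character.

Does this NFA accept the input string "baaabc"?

initial (ε-close {0}): {0}
'b' @ 1: {1,2}
'a' @ 2: {3,4,5,6,8,10}
'a' @ 3: {9,10,11}  ✓accept
'a' @ 4: {9,10,11}  ✓accept
'b' @ 5: {}  — state set empty
rest 'c' ignored (set empty)
end set {} — state 9 not in

Answer: REJECT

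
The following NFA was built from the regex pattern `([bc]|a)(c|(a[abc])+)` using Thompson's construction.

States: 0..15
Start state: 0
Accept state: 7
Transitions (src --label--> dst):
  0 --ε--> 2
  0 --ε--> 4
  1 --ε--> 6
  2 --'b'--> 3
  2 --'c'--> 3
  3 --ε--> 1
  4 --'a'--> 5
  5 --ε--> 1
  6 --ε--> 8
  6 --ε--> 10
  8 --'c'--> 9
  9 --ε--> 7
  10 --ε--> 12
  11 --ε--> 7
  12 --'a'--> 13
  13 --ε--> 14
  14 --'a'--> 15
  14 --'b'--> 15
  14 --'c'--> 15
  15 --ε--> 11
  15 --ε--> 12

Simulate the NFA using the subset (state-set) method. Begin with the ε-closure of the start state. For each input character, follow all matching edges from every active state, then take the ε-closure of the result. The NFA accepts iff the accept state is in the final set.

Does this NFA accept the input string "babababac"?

Answer: ACCEPT

Steps:
start: ε-closure({0}) = {0,2,4}
'b' @ 1: {1,3,6,8,10,12}
'a' @ 2: {13,14}
'b' @ 3: {7,11,12,15}  [accepting]
'a' @ 4: {13,14}
'b' @ 5: {7,11,12,15}  [accepting]
'a' @ 6: {13,14}
'b' @ 7: {7,11,12,15}  [accepting]
'a' @ 8: {13,14}
'c' @ 9: {7,11,12,15}  [accepting]
end set {7,11,12,15} — state 7 in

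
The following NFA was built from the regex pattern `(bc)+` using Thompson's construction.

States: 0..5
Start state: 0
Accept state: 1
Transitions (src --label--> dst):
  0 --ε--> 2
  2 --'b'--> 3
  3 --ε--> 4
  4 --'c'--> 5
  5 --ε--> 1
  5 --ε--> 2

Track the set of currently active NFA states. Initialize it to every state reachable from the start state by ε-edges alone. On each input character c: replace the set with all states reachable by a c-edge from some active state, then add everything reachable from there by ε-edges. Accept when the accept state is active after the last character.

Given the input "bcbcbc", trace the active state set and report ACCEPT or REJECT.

S₀ = ε-closure({0}) = {0,2}
'b' @ 1: {3,4}
'c' @ 2: {1,2,5}  [accepting]
'b' @ 3: {3,4}
'c' @ 4: {1,2,5}  [accepting]
'b' @ 5: {3,4}
'c' @ 6: {1,2,5}  [accepting]
end set {1,2,5} — state 1 in

Answer: ACCEPT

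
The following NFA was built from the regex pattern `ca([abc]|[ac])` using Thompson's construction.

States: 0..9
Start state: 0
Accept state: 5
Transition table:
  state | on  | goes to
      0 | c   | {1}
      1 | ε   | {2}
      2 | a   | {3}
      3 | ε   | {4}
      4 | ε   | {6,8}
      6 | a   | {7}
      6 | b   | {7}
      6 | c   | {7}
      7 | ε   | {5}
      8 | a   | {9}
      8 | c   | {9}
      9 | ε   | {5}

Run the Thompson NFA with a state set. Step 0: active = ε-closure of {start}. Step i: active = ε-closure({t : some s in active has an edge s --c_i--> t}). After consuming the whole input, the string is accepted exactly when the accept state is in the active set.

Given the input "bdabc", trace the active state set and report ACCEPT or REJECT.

initial (ε-close {0}): {0}
'b' @ 1: {}  — state set empty
rest 'dabc' ignored (set empty)
final: {}; accept 5 not in set

Answer: REJECT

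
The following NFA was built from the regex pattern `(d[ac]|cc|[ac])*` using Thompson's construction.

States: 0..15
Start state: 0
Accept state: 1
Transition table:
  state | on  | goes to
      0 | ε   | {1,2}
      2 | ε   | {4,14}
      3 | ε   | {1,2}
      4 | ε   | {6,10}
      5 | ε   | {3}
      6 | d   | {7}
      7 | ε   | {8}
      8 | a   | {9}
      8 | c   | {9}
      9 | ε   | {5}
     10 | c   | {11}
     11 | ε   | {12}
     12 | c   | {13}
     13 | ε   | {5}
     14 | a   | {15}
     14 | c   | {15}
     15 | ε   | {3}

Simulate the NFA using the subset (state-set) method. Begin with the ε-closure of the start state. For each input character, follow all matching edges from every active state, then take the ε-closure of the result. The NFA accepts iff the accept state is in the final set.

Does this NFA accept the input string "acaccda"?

Answer: ACCEPT

Steps:
start: ε-closure({0}) = {0,1,2,4,6,10,14}
'a' @ 1: {1,2,3,4,6,10,14,15}  ✓accept
'c' @ 2: {1,2,3,4,6,10,11,12,14,15}  ✓accept
'a' @ 3: {1,2,3,4,6,10,14,15}  ✓accept
'c' @ 4: {1,2,3,4,6,10,11,12,14,15}  ✓accept
'c' @ 5: {1,2,3,4,5,6,10,11,12,13,14,15}  ✓accept
'd' @ 6: {7,8}
'a' @ 7: {1,2,3,4,5,6,9,10,14}  ✓accept
after full input: {1,2,3,4,5,6,9,10,14}  (accept=1 in)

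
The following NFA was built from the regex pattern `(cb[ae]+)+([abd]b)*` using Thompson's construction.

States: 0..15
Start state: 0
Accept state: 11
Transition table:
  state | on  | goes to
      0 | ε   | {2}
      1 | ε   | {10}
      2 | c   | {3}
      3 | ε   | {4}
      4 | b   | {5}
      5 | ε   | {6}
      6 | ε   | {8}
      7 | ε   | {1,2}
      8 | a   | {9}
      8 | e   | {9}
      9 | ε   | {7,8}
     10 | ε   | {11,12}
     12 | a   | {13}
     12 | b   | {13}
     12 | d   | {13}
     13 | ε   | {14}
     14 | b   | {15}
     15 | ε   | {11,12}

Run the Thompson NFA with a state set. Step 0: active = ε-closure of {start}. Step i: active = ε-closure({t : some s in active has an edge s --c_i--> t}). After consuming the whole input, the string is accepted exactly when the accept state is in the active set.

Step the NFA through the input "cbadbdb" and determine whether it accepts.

initial (ε-close {0}): {0,2}
'c' @ 1: {3,4}
'b' @ 2: {5,6,8}
'a' @ 3: {1,2,7,8,9,10,11,12}  (accept∈set)
'd' @ 4: {13,14}
'b' @ 5: {11,12,15}  (accept∈set)
'd' @ 6: {13,14}
'b' @ 7: {11,12,15}  (accept∈set)
after full input: {11,12,15}  (accept=11 in)

Answer: ACCEPT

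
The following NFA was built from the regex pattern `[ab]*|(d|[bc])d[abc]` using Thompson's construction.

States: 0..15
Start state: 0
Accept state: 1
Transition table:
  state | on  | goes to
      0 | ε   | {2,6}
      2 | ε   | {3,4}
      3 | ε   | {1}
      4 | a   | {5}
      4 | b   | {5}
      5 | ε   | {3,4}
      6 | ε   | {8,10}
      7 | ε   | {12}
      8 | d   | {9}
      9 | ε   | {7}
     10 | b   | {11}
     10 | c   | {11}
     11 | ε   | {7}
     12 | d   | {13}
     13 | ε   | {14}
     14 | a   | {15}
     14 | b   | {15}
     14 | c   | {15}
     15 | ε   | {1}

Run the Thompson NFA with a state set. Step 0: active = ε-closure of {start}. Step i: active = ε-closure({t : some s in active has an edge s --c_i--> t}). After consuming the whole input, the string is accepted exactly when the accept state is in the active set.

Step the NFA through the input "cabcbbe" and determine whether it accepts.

Answer: REJECT

Derivation:
S₀ = ε-closure({0}) = {0,1,2,3,4,6,8,10}
'c' @ 1: {7,11,12}
'a' @ 2: {}  — state set empty
rest 'bcbbe' ignored (set empty)
end set {} — state 1 not in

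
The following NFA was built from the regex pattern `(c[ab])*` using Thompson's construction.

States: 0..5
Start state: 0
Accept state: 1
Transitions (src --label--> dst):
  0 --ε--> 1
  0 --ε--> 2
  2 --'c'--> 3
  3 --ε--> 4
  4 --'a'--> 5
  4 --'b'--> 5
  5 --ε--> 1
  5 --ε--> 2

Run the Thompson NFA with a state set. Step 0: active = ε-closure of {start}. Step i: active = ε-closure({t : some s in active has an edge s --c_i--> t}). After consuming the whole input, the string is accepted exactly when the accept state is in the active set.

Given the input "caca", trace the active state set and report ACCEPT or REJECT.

Answer: ACCEPT

Trace:
initial (ε-close {0}): {0,1,2}
'c' @ 1: {3,4}
'a' @ 2: {1,2,5}  (accept∈set)
'c' @ 3: {3,4}
'a' @ 4: {1,2,5}  (accept∈set)
after full input: {1,2,5}  (accept=1 in)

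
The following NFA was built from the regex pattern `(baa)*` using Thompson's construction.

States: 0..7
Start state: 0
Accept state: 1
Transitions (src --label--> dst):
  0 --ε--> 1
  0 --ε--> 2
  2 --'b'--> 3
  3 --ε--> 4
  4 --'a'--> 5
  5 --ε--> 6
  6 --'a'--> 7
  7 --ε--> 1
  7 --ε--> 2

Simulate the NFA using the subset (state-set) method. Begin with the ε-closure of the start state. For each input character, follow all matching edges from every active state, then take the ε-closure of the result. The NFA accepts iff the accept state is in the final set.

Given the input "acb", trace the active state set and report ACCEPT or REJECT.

start: ε-closure({0}) = {0,1,2}
'a' @ 1: {}  — dead — no transitions
rest 'cb' ignored (set empty)
after full input: {}  (accept=1 not in)

Answer: REJECT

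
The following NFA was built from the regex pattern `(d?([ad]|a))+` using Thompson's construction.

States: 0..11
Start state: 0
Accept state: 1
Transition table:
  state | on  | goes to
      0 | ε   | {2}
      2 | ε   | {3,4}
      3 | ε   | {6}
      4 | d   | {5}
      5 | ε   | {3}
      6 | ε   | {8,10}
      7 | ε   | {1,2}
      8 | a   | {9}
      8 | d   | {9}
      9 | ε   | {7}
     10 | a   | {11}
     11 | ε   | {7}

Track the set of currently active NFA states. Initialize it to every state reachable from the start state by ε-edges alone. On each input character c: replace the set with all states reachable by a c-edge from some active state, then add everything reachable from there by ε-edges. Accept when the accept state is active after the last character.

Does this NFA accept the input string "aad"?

S₀ = ε-closure({0}) = {0,2,3,4,6,8,10}
'a' @ 1: {1,2,3,4,6,7,8,9,10,11}  ✓accept
'a' @ 2: {1,2,3,4,6,7,8,9,10,11}  ✓accept
'd' @ 3: {1,2,3,4,5,6,7,8,9,10}  ✓accept
end set {1,2,3,4,5,6,7,8,9,10} — state 1 in

Answer: ACCEPT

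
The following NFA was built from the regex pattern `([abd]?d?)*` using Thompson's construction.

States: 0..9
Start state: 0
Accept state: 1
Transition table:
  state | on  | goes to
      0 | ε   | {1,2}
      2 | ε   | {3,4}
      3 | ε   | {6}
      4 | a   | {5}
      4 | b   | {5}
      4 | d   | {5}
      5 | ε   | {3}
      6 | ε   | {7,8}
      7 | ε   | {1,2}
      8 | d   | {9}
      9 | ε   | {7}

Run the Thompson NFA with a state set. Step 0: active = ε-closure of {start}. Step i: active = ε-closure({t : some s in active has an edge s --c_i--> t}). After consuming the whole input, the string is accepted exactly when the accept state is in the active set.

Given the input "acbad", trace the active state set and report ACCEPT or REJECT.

start: ε-closure({0}) = {0,1,2,3,4,6,7,8}
'a' @ 1: {1,2,3,4,5,6,7,8}  ✓accept
'c' @ 2: {}  — no active states
rest 'bad' ignored (set empty)
after full input: {}  (accept=1 not in)

Answer: REJECT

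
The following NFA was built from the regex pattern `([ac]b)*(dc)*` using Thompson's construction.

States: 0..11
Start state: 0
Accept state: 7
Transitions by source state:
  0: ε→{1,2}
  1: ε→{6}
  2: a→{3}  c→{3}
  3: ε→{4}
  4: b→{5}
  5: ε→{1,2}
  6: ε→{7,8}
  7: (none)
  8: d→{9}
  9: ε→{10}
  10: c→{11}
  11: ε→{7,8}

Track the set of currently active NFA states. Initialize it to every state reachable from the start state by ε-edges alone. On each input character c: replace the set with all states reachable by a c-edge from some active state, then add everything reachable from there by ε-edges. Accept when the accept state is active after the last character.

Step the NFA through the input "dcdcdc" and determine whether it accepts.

initial (ε-close {0}): {0,1,2,6,7,8}
'd' @ 1: {9,10}
'c' @ 2: {7,8,11}  ✓accept
'd' @ 3: {9,10}
'c' @ 4: {7,8,11}  ✓accept
'd' @ 5: {9,10}
'c' @ 6: {7,8,11}  ✓accept
end set {7,8,11} — state 7 in

Answer: ACCEPT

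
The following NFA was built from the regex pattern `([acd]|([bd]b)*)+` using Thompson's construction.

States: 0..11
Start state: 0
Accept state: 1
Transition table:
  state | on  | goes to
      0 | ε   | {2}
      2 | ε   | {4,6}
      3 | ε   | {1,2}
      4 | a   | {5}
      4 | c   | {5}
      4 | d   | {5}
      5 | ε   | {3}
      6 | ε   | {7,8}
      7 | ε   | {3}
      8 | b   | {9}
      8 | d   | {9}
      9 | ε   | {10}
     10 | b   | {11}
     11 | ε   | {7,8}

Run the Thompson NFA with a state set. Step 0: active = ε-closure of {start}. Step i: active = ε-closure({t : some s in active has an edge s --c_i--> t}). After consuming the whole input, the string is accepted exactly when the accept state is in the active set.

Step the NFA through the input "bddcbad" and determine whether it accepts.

start: ε-closure({0}) = {0,1,2,3,4,6,7,8}
'b' @ 1: {9,10}
'd' @ 2: {}  — dead — no transitions
rest 'dcbad' ignored (set empty)
final: {}; accept 1 not in set

Answer: REJECT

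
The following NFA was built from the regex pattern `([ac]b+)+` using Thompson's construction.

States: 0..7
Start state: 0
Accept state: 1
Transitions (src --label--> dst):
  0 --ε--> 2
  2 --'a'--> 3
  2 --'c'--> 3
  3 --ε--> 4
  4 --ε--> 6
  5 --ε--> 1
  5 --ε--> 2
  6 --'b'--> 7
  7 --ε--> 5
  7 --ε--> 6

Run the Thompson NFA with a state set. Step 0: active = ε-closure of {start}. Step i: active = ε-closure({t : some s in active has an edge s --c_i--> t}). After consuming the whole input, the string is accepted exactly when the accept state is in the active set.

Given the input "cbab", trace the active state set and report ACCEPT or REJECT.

Answer: ACCEPT

Steps:
start: ε-closure({0}) = {0,2}
'c' @ 1: {3,4,6}
'b' @ 2: {1,2,5,6,7}  (accept∈set)
'a' @ 3: {3,4,6}
'b' @ 4: {1,2,5,6,7}  (accept∈set)
after full input: {1,2,5,6,7}  (accept=1 in)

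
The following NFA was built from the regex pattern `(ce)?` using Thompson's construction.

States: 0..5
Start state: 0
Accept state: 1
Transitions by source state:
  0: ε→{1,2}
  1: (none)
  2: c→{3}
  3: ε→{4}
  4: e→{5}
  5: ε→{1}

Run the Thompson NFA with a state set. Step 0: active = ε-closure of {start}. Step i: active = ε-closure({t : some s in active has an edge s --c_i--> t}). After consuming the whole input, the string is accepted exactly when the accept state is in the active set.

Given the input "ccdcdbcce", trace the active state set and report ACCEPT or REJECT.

Answer: REJECT

Trace:
S₀ = ε-closure({0}) = {0,1,2}
'c' @ 1: {3,4}
'c' @ 2: {}  — dead — no transitions
rest 'dcdbcce' ignored (set empty)
end set {} — state 1 not in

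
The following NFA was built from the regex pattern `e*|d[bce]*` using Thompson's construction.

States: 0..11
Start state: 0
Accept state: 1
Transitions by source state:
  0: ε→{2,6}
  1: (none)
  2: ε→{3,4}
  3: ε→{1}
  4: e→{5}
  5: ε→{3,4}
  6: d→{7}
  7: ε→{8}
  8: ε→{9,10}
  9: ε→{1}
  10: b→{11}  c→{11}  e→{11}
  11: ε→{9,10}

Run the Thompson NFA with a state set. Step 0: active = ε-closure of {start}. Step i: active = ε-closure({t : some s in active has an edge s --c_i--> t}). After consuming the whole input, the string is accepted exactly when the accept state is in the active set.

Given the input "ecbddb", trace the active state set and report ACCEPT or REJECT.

initial (ε-close {0}): {0,1,2,3,4,6}
'e' @ 1: {1,3,4,5}  [accepting]
'c' @ 2: {}  — no active states
rest 'bddb' ignored (set empty)
after full input: {}  (accept=1 not in)

Answer: REJECT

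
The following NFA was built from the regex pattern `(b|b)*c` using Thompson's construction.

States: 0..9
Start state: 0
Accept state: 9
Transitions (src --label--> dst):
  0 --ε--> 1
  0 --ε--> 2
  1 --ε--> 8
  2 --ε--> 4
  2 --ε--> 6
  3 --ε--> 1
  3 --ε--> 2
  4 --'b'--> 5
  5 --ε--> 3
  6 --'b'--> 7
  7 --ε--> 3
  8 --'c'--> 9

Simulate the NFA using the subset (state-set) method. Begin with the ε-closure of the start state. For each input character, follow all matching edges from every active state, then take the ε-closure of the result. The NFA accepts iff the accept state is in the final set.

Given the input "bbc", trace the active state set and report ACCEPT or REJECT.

S₀ = ε-closure({0}) = {0,1,2,4,6,8}
'b' @ 1: {1,2,3,4,5,6,7,8}
'b' @ 2: {1,2,3,4,5,6,7,8}
'c' @ 3: {9}  [accepting]
end set {9} — state 9 in

Answer: ACCEPT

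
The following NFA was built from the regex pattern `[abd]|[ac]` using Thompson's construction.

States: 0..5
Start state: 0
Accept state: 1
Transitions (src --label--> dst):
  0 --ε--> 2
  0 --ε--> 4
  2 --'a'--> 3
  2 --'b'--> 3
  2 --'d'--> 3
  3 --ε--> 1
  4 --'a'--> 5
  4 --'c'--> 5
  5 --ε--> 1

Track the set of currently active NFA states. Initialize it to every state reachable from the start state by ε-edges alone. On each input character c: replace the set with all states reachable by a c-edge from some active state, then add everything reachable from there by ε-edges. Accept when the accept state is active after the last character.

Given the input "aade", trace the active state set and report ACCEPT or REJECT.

Answer: REJECT

Steps:
start: ε-closure({0}) = {0,2,4}
'a' @ 1: {1,3,5}  ✓accept
'a' @ 2: {}  — no active states
rest 'de' ignored (set empty)
end set {} — state 1 not in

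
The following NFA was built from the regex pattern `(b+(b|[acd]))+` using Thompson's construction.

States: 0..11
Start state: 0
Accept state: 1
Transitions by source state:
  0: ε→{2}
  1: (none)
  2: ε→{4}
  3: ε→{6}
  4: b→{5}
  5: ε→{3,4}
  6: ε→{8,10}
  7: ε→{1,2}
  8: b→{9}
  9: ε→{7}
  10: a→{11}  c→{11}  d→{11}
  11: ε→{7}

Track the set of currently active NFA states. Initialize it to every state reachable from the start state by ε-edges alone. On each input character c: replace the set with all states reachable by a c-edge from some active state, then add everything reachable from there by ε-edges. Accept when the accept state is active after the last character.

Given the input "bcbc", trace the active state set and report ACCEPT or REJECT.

Answer: ACCEPT

Trace:
S₀ = ε-closure({0}) = {0,2,4}
'b' @ 1: {3,4,5,6,8,10}
'c' @ 2: {1,2,4,7,11}  [accepting]
'b' @ 3: {3,4,5,6,8,10}
'c' @ 4: {1,2,4,7,11}  [accepting]
end set {1,2,4,7,11} — state 1 in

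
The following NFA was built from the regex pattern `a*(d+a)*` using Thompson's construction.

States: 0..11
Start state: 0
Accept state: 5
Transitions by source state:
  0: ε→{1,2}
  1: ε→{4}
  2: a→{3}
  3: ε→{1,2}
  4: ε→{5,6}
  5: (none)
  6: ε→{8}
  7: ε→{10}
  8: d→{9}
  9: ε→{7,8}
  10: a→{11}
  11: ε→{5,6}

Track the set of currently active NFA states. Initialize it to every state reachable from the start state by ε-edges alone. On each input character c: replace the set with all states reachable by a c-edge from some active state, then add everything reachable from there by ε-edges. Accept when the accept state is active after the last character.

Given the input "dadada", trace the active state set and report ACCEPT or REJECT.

initial (ε-close {0}): {0,1,2,4,5,6,8}
'd' @ 1: {7,8,9,10}
'a' @ 2: {5,6,8,11}  [accepting]
'd' @ 3: {7,8,9,10}
'a' @ 4: {5,6,8,11}  [accepting]
'd' @ 5: {7,8,9,10}
'a' @ 6: {5,6,8,11}  [accepting]
final: {5,6,8,11}; accept 5 in set

Answer: ACCEPT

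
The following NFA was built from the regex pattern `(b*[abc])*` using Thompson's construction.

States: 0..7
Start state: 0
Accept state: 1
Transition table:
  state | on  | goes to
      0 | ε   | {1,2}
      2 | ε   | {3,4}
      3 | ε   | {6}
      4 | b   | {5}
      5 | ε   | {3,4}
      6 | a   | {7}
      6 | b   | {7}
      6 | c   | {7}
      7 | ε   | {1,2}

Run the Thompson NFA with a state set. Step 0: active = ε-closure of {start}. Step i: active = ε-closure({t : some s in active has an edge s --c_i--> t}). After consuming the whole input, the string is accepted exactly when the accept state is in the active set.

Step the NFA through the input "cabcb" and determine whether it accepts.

initial (ε-close {0}): {0,1,2,3,4,6}
'c' @ 1: {1,2,3,4,6,7}  (accept∈set)
'a' @ 2: {1,2,3,4,6,7}  (accept∈set)
'b' @ 3: {1,2,3,4,5,6,7}  (accept∈set)
'c' @ 4: {1,2,3,4,6,7}  (accept∈set)
'b' @ 5: {1,2,3,4,5,6,7}  (accept∈set)
final: {1,2,3,4,5,6,7}; accept 1 in set

Answer: ACCEPT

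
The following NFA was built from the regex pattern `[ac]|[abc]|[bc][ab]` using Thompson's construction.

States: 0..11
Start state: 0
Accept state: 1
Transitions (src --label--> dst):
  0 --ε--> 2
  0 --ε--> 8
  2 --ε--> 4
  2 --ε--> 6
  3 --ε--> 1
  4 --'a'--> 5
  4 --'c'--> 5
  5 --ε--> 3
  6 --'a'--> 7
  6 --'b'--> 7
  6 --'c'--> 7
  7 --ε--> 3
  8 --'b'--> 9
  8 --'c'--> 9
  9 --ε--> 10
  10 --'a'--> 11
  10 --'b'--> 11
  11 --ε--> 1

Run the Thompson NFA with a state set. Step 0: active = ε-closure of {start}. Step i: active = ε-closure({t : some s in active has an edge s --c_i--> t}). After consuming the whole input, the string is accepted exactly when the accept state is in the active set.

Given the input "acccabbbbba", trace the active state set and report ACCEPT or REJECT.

start: ε-closure({0}) = {0,2,4,6,8}
'a' @ 1: {1,3,5,7}  ✓accept
'c' @ 2: {}  — state set empty
rest 'ccabbbbba' ignored (set empty)
after full input: {}  (accept=1 not in)

Answer: REJECT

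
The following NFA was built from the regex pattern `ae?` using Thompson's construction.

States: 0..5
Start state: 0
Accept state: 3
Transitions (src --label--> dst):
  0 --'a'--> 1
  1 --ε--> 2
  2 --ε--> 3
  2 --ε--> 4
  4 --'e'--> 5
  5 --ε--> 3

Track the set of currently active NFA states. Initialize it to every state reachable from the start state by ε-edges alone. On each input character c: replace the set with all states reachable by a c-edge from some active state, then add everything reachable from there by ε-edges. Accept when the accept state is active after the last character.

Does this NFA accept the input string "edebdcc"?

Answer: REJECT

Steps:
initial (ε-close {0}): {0}
'e' @ 1: {}  — no active states
rest 'debdcc' ignored (set empty)
final: {}; accept 3 not in set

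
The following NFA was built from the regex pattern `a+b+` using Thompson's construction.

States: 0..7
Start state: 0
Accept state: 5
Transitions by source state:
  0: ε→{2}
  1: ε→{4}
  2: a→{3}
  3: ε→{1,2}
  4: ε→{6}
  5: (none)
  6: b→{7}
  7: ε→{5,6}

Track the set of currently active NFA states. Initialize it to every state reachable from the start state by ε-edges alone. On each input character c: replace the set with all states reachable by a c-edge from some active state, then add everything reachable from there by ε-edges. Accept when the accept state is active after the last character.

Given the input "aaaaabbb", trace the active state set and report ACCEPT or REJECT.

Answer: ACCEPT

Trace:
start: ε-closure({0}) = {0,2}
'a' @ 1: {1,2,3,4,6}
'a' @ 2: {1,2,3,4,6}
'a' @ 3: {1,2,3,4,6}
'a' @ 4: {1,2,3,4,6}
'a' @ 5: {1,2,3,4,6}
'b' @ 6: {5,6,7}  (accept∈set)
'b' @ 7: {5,6,7}  (accept∈set)
'b' @ 8: {5,6,7}  (accept∈set)
end set {5,6,7} — state 5 in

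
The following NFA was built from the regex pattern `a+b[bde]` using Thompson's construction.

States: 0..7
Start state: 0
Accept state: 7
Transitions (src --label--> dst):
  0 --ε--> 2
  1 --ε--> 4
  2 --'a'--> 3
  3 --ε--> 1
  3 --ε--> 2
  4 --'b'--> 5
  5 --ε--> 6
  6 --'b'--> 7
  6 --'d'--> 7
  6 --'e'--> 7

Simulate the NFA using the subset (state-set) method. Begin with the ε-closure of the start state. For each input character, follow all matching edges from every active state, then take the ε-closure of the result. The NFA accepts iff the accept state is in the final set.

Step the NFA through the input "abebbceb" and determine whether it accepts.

Answer: REJECT

Steps:
initial (ε-close {0}): {0,2}
'a' @ 1: {1,2,3,4}
'b' @ 2: {5,6}
'e' @ 3: {7}  ✓accept
'b' @ 4: {}  — state set empty
rest 'bceb' ignored (set empty)
final: {}; accept 7 not in set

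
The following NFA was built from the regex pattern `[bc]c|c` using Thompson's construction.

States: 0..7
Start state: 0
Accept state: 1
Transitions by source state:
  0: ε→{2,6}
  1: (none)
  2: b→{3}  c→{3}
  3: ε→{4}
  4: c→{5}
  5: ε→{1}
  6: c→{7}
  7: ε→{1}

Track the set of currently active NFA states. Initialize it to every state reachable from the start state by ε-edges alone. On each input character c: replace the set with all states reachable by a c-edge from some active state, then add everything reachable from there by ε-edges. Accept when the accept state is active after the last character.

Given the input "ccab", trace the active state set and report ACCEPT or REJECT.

start: ε-closure({0}) = {0,2,6}
'c' @ 1: {1,3,4,7}  [accepting]
'c' @ 2: {1,5}  [accepting]
'a' @ 3: {}  — state set empty
rest 'b' ignored (set empty)
end set {} — state 1 not in

Answer: REJECT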